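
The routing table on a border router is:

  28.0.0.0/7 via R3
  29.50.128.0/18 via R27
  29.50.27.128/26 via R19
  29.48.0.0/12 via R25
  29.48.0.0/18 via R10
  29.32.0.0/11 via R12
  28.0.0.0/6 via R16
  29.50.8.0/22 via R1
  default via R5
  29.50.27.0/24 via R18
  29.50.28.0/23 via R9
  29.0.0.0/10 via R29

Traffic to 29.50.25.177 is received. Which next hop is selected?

R25

Routes whose prefix contains 29.50.25.177:
  0.0.0.0/0 (default, matches everything) -> R5
  28.0.0.0/6 (28.0.0.0 - 31.255.255.255) -> R16
  28.0.0.0/7 (28.0.0.0 - 29.255.255.255) -> R3
  29.0.0.0/10 (29.0.0.0 - 29.63.255.255) -> R29
  29.32.0.0/11 (29.32.0.0 - 29.63.255.255) -> R12
  29.48.0.0/12 (29.48.0.0 - 29.63.255.255) -> R25
More-specific entries that do NOT match:
  29.50.27.128/26 (29.50.27.128 - 29.50.27.191) does not contain 29.50.25.177
  29.50.27.0/24 (29.50.27.0 - 29.50.27.255) does not contain 29.50.25.177
  29.50.28.0/23 (29.50.28.0 - 29.50.29.255) does not contain 29.50.25.177
  29.50.8.0/22 (29.50.8.0 - 29.50.11.255) does not contain 29.50.25.177
  29.50.128.0/18 (29.50.128.0 - 29.50.191.255) does not contain 29.50.25.177
  29.48.0.0/18 (29.48.0.0 - 29.48.63.255) does not contain 29.50.25.177
Longest matching prefix is /12 -> next hop R25.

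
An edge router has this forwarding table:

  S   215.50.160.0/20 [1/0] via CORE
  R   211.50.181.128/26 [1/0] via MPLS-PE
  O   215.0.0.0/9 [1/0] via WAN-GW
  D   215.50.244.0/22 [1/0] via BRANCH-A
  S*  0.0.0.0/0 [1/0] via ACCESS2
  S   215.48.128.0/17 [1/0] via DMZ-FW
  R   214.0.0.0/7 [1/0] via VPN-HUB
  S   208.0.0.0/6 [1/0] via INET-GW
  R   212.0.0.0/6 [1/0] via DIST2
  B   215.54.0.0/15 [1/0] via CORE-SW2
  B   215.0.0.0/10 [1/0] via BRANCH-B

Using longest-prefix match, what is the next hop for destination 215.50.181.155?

BRANCH-B

Routes whose prefix contains 215.50.181.155:
  0.0.0.0/0 (default, matches everything) -> ACCESS2
  212.0.0.0/6 (212.0.0.0 - 215.255.255.255) -> DIST2
  214.0.0.0/7 (214.0.0.0 - 215.255.255.255) -> VPN-HUB
  215.0.0.0/9 (215.0.0.0 - 215.127.255.255) -> WAN-GW
  215.0.0.0/10 (215.0.0.0 - 215.63.255.255) -> BRANCH-B
More-specific entries that do NOT match:
  211.50.181.128/26 (211.50.181.128 - 211.50.181.191) does not contain 215.50.181.155
  215.50.244.0/22 (215.50.244.0 - 215.50.247.255) does not contain 215.50.181.155
  215.50.160.0/20 (215.50.160.0 - 215.50.175.255) does not contain 215.50.181.155
  215.48.128.0/17 (215.48.128.0 - 215.48.255.255) does not contain 215.50.181.155
  215.54.0.0/15 (215.54.0.0 - 215.55.255.255) does not contain 215.50.181.155
Longest matching prefix is /10 -> next hop BRANCH-B.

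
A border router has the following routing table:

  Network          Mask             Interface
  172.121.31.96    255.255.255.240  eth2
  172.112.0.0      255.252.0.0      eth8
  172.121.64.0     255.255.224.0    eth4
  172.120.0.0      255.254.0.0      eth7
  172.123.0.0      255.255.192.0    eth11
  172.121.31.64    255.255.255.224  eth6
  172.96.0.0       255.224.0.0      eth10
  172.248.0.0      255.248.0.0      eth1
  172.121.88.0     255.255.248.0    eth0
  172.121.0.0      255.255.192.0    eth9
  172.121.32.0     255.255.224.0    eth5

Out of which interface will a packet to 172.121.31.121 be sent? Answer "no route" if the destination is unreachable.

eth9

Routes whose prefix contains 172.121.31.121:
  172.96.0.0/11 (172.96.0.0 - 172.127.255.255) -> eth10
  172.120.0.0/15 (172.120.0.0 - 172.121.255.255) -> eth7
  172.121.0.0/18 (172.121.0.0 - 172.121.63.255) -> eth9
More-specific entries that do NOT match:
  172.121.31.96/28 (172.121.31.96 - 172.121.31.111) does not contain 172.121.31.121
  172.121.31.64/27 (172.121.31.64 - 172.121.31.95) does not contain 172.121.31.121
  172.121.88.0/21 (172.121.88.0 - 172.121.95.255) does not contain 172.121.31.121
  172.121.64.0/19 (172.121.64.0 - 172.121.95.255) does not contain 172.121.31.121
  172.121.32.0/19 (172.121.32.0 - 172.121.63.255) does not contain 172.121.31.121
Longest matching prefix is /18 -> interface eth9.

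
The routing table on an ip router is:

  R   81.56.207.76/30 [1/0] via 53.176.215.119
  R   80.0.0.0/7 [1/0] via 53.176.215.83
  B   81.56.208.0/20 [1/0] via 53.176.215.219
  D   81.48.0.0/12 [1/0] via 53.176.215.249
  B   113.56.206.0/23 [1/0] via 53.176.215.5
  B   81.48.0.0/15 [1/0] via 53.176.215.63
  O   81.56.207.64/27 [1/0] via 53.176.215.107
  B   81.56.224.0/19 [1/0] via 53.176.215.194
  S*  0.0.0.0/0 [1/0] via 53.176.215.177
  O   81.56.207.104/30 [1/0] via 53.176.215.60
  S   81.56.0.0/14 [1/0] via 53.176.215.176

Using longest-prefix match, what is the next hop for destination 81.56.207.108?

53.176.215.176

Routes whose prefix contains 81.56.207.108:
  0.0.0.0/0 (default, matches everything) -> 53.176.215.177
  80.0.0.0/7 (80.0.0.0 - 81.255.255.255) -> 53.176.215.83
  81.48.0.0/12 (81.48.0.0 - 81.63.255.255) -> 53.176.215.249
  81.56.0.0/14 (81.56.0.0 - 81.59.255.255) -> 53.176.215.176
More-specific entries that do NOT match:
  81.56.207.76/30 (81.56.207.76 - 81.56.207.79) does not contain 81.56.207.108
  81.56.207.104/30 (81.56.207.104 - 81.56.207.107) does not contain 81.56.207.108
  81.56.207.64/27 (81.56.207.64 - 81.56.207.95) does not contain 81.56.207.108
  113.56.206.0/23 (113.56.206.0 - 113.56.207.255) does not contain 81.56.207.108
  81.56.208.0/20 (81.56.208.0 - 81.56.223.255) does not contain 81.56.207.108
  81.56.224.0/19 (81.56.224.0 - 81.56.255.255) does not contain 81.56.207.108
  81.48.0.0/15 (81.48.0.0 - 81.49.255.255) does not contain 81.56.207.108
Longest matching prefix is /14 -> next hop 53.176.215.176.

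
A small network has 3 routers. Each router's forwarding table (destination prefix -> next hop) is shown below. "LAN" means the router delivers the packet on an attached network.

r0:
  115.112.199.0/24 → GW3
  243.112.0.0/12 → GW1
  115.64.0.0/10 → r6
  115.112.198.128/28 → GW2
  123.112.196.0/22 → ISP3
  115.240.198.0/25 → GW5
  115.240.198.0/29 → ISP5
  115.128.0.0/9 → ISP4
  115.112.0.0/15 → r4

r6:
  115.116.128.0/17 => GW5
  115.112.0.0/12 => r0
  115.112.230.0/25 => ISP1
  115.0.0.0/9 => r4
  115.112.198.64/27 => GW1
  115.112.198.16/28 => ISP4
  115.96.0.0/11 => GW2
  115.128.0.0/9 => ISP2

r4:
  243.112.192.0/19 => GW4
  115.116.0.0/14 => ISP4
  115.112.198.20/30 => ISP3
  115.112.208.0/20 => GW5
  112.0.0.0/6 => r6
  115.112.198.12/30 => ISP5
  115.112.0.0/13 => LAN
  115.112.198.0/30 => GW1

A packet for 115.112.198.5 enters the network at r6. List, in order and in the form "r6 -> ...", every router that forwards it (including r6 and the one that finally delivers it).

r6 -> r0 -> r4

At r6: longest match for 115.112.198.5 is 115.112.0.0/12 -> r0
At r0: longest match for 115.112.198.5 is 115.112.0.0/15 -> r4
At r4: longest match for 115.112.198.5 is 115.112.0.0/13 -> LAN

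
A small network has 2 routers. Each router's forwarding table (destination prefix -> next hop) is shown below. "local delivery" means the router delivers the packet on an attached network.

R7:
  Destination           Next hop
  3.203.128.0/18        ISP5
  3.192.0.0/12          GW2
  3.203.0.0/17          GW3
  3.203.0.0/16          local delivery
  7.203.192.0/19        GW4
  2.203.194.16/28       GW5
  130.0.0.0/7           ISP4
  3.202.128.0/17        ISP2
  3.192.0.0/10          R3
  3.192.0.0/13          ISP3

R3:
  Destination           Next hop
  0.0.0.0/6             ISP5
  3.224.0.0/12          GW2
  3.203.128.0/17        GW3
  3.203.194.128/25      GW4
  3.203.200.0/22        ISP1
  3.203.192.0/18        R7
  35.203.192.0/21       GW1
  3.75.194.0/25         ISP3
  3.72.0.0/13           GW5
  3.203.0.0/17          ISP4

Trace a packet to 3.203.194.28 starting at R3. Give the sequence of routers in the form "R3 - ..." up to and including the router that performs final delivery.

At R3: longest match for 3.203.194.28 is 3.203.192.0/18 -> R7
At R7: longest match for 3.203.194.28 is 3.203.0.0/16 -> local delivery

R3 - R7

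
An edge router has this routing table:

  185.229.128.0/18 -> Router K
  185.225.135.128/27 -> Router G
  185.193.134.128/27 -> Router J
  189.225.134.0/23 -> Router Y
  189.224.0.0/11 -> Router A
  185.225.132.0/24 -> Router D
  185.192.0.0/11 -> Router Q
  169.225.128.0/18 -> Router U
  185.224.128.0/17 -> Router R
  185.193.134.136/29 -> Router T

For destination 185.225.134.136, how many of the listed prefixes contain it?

No listed prefix contains 185.225.134.136.
Total matching entries: 0.

0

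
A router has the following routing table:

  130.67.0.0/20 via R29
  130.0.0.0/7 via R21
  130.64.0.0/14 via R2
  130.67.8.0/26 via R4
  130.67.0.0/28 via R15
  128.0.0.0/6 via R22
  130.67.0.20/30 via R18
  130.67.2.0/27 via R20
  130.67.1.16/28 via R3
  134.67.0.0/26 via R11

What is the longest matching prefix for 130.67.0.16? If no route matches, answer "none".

130.67.0.0/20

Entries matching 130.67.0.16:
  128.0.0.0/6 (128.0.0.0 - 131.255.255.255)
  130.0.0.0/7 (130.0.0.0 - 131.255.255.255)
  130.64.0.0/14 (130.64.0.0 - 130.67.255.255)
  130.67.0.0/20 (130.67.0.0 - 130.67.15.255)
Most specific is 130.67.0.0/20.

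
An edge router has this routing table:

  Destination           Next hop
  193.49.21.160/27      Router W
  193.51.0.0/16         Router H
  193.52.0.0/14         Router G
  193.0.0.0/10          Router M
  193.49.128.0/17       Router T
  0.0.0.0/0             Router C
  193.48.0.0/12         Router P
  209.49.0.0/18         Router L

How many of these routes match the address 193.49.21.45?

3

Prefixes containing 193.49.21.45:
  0.0.0.0/0 (default, matches everything)
  193.0.0.0/10 (193.0.0.0 - 193.63.255.255)
  193.48.0.0/12 (193.48.0.0 - 193.63.255.255)
Total matching entries: 3.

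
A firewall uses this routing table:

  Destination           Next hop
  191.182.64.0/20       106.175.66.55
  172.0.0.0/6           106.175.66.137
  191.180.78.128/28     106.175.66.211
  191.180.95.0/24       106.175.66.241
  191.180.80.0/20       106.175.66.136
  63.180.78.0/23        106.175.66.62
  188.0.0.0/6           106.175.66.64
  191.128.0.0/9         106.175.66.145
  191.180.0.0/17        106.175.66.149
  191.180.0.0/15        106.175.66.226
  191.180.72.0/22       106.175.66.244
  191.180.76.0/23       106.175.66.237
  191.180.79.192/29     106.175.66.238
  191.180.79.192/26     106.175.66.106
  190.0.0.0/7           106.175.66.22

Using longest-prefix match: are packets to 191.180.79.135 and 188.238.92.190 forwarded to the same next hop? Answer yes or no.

no

191.180.79.135: longest match 191.180.0.0/17 -> 106.175.66.149
188.238.92.190: longest match 188.0.0.0/6 -> 106.175.66.64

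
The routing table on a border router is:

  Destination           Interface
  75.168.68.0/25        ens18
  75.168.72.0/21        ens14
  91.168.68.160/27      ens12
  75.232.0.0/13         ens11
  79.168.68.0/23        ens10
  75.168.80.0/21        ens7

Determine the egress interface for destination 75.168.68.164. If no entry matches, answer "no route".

No entry's prefix contains 75.168.68.164; there is no default route.

no route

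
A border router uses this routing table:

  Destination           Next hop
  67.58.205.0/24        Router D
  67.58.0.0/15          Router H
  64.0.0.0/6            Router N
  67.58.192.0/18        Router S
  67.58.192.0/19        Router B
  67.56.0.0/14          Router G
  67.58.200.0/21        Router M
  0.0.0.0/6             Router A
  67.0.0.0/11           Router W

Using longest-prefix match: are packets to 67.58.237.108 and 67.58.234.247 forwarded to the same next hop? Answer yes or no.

yes

67.58.237.108: longest match 67.58.192.0/18 -> Router S
67.58.234.247: longest match 67.58.192.0/18 -> Router S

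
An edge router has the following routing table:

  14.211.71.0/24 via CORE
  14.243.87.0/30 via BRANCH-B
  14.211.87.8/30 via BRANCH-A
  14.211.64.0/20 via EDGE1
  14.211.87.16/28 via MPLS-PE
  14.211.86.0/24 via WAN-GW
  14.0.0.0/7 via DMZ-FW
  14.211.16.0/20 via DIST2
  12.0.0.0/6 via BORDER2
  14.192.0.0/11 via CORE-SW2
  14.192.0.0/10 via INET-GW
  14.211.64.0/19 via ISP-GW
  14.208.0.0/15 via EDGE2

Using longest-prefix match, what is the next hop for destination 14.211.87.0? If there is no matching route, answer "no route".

Routes whose prefix contains 14.211.87.0:
  12.0.0.0/6 (12.0.0.0 - 15.255.255.255) -> BORDER2
  14.0.0.0/7 (14.0.0.0 - 15.255.255.255) -> DMZ-FW
  14.192.0.0/10 (14.192.0.0 - 14.255.255.255) -> INET-GW
  14.192.0.0/11 (14.192.0.0 - 14.223.255.255) -> CORE-SW2
  14.211.64.0/19 (14.211.64.0 - 14.211.95.255) -> ISP-GW
More-specific entries that do NOT match:
  14.243.87.0/30 (14.243.87.0 - 14.243.87.3) does not contain 14.211.87.0
  14.211.87.8/30 (14.211.87.8 - 14.211.87.11) does not contain 14.211.87.0
  14.211.87.16/28 (14.211.87.16 - 14.211.87.31) does not contain 14.211.87.0
  14.211.71.0/24 (14.211.71.0 - 14.211.71.255) does not contain 14.211.87.0
  14.211.86.0/24 (14.211.86.0 - 14.211.86.255) does not contain 14.211.87.0
  14.211.64.0/20 (14.211.64.0 - 14.211.79.255) does not contain 14.211.87.0
  14.211.16.0/20 (14.211.16.0 - 14.211.31.255) does not contain 14.211.87.0
Longest matching prefix is /19 -> next hop ISP-GW.

ISP-GW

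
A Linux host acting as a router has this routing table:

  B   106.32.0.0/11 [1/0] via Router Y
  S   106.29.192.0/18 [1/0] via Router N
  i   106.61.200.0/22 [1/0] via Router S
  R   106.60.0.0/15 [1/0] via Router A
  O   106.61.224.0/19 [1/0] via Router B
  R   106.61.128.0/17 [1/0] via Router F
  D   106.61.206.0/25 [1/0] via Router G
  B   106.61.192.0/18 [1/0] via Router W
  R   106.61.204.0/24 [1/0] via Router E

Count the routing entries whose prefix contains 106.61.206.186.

Prefixes containing 106.61.206.186:
  106.32.0.0/11 (106.32.0.0 - 106.63.255.255)
  106.60.0.0/15 (106.60.0.0 - 106.61.255.255)
  106.61.128.0/17 (106.61.128.0 - 106.61.255.255)
  106.61.192.0/18 (106.61.192.0 - 106.61.255.255)
Total matching entries: 4.

4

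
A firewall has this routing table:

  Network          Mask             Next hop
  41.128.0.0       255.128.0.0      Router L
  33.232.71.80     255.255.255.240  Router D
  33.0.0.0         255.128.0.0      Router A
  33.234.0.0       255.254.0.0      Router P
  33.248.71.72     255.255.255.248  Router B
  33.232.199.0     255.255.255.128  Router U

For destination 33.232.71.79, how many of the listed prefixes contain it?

0

No listed prefix contains 33.232.71.79.
Total matching entries: 0.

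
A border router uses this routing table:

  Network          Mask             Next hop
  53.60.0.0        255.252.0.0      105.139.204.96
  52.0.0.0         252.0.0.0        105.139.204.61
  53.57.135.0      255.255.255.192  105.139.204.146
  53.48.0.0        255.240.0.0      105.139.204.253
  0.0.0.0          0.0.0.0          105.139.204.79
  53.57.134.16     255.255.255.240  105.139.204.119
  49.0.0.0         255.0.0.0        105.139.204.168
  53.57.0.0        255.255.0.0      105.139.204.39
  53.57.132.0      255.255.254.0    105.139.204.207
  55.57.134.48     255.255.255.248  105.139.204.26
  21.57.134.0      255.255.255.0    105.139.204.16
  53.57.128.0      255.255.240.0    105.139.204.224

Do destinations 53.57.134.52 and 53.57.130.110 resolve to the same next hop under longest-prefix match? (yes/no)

yes

53.57.134.52: longest match 53.57.128.0/20 -> 105.139.204.224
53.57.130.110: longest match 53.57.128.0/20 -> 105.139.204.224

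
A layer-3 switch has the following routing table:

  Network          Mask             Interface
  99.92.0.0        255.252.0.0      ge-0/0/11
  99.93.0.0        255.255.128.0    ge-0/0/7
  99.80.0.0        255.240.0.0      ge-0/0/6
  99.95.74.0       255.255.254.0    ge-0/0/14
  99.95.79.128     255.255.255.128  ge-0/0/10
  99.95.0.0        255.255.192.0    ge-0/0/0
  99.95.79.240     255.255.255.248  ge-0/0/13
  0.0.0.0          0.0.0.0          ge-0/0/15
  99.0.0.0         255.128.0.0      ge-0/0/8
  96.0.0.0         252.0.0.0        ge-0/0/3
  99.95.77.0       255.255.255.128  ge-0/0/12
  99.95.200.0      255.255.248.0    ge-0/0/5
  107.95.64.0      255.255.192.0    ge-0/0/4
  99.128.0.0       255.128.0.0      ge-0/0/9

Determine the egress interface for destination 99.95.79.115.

Routes whose prefix contains 99.95.79.115:
  0.0.0.0/0 (default, matches everything) -> ge-0/0/15
  96.0.0.0/6 (96.0.0.0 - 99.255.255.255) -> ge-0/0/3
  99.0.0.0/9 (99.0.0.0 - 99.127.255.255) -> ge-0/0/8
  99.80.0.0/12 (99.80.0.0 - 99.95.255.255) -> ge-0/0/6
  99.92.0.0/14 (99.92.0.0 - 99.95.255.255) -> ge-0/0/11
More-specific entries that do NOT match:
  99.95.79.240/29 (99.95.79.240 - 99.95.79.247) does not contain 99.95.79.115
  99.95.79.128/25 (99.95.79.128 - 99.95.79.255) does not contain 99.95.79.115
  99.95.77.0/25 (99.95.77.0 - 99.95.77.127) does not contain 99.95.79.115
  99.95.74.0/23 (99.95.74.0 - 99.95.75.255) does not contain 99.95.79.115
  99.95.200.0/21 (99.95.200.0 - 99.95.207.255) does not contain 99.95.79.115
  99.95.0.0/18 (99.95.0.0 - 99.95.63.255) does not contain 99.95.79.115
  107.95.64.0/18 (107.95.64.0 - 107.95.127.255) does not contain 99.95.79.115
  99.93.0.0/17 (99.93.0.0 - 99.93.127.255) does not contain 99.95.79.115
Longest matching prefix is /14 -> interface ge-0/0/11.

ge-0/0/11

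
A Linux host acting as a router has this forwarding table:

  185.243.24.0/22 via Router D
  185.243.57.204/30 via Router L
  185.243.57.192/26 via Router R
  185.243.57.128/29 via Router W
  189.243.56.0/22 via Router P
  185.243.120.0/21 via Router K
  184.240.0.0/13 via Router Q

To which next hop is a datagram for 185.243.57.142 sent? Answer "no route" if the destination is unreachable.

no route

No entry's prefix contains 185.243.57.142; there is no default route.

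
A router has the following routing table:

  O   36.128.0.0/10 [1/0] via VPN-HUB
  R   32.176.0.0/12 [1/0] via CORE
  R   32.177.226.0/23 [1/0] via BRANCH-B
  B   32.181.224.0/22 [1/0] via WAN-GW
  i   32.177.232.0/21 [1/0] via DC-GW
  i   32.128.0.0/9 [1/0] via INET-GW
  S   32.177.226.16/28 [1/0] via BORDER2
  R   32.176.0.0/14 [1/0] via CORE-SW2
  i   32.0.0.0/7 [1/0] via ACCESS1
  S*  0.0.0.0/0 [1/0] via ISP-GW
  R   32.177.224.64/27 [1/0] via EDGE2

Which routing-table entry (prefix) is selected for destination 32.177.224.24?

Entries matching 32.177.224.24:
  0.0.0.0/0 (default, matches everything)
  32.0.0.0/7 (32.0.0.0 - 33.255.255.255)
  32.128.0.0/9 (32.128.0.0 - 32.255.255.255)
  32.176.0.0/12 (32.176.0.0 - 32.191.255.255)
  32.176.0.0/14 (32.176.0.0 - 32.179.255.255)
Most specific is 32.176.0.0/14.

32.176.0.0/14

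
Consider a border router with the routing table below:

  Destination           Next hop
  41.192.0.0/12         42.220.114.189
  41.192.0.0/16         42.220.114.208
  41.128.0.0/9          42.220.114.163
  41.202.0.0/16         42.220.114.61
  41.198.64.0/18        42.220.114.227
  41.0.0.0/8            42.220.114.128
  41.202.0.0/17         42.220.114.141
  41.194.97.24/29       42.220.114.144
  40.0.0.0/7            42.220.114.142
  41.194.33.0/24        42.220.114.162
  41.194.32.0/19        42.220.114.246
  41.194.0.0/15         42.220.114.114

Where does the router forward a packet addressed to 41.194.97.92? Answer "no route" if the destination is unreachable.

42.220.114.114

Routes whose prefix contains 41.194.97.92:
  40.0.0.0/7 (40.0.0.0 - 41.255.255.255) -> 42.220.114.142
  41.0.0.0/8 (41.0.0.0 - 41.255.255.255) -> 42.220.114.128
  41.128.0.0/9 (41.128.0.0 - 41.255.255.255) -> 42.220.114.163
  41.192.0.0/12 (41.192.0.0 - 41.207.255.255) -> 42.220.114.189
  41.194.0.0/15 (41.194.0.0 - 41.195.255.255) -> 42.220.114.114
More-specific entries that do NOT match:
  41.194.97.24/29 (41.194.97.24 - 41.194.97.31) does not contain 41.194.97.92
  41.194.33.0/24 (41.194.33.0 - 41.194.33.255) does not contain 41.194.97.92
  41.194.32.0/19 (41.194.32.0 - 41.194.63.255) does not contain 41.194.97.92
  41.198.64.0/18 (41.198.64.0 - 41.198.127.255) does not contain 41.194.97.92
  41.202.0.0/17 (41.202.0.0 - 41.202.127.255) does not contain 41.194.97.92
  41.192.0.0/16 (41.192.0.0 - 41.192.255.255) does not contain 41.194.97.92
  41.202.0.0/16 (41.202.0.0 - 41.202.255.255) does not contain 41.194.97.92
Longest matching prefix is /15 -> next hop 42.220.114.114.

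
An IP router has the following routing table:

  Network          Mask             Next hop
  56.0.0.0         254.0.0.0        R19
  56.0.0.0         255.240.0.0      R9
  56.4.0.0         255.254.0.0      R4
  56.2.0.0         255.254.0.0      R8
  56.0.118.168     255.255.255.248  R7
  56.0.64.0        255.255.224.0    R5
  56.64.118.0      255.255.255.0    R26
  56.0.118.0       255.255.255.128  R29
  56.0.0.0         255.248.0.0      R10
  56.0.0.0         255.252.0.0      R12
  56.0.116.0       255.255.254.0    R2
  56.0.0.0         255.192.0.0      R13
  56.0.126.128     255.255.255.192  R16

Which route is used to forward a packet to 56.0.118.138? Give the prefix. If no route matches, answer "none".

56.0.0.0/14

Entries matching 56.0.118.138:
  56.0.0.0/7 (56.0.0.0 - 57.255.255.255)
  56.0.0.0/10 (56.0.0.0 - 56.63.255.255)
  56.0.0.0/12 (56.0.0.0 - 56.15.255.255)
  56.0.0.0/13 (56.0.0.0 - 56.7.255.255)
  56.0.0.0/14 (56.0.0.0 - 56.3.255.255)
Most specific is 56.0.0.0/14.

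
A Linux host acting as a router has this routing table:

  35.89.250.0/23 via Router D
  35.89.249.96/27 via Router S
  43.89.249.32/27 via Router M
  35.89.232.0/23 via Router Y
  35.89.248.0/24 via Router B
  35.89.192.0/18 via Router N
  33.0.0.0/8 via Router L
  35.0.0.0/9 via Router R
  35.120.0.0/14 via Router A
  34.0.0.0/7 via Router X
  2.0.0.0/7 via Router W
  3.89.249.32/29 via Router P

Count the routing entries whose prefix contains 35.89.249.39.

3

Prefixes containing 35.89.249.39:
  34.0.0.0/7 (34.0.0.0 - 35.255.255.255)
  35.0.0.0/9 (35.0.0.0 - 35.127.255.255)
  35.89.192.0/18 (35.89.192.0 - 35.89.255.255)
Total matching entries: 3.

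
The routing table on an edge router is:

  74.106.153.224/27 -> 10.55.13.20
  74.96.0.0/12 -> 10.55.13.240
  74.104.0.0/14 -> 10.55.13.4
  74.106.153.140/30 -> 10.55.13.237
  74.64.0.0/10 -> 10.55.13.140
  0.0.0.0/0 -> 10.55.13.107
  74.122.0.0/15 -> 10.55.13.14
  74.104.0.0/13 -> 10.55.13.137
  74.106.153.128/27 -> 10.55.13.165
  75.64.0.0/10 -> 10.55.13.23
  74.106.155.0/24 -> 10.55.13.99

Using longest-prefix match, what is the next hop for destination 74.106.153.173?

10.55.13.4

Routes whose prefix contains 74.106.153.173:
  0.0.0.0/0 (default, matches everything) -> 10.55.13.107
  74.64.0.0/10 (74.64.0.0 - 74.127.255.255) -> 10.55.13.140
  74.96.0.0/12 (74.96.0.0 - 74.111.255.255) -> 10.55.13.240
  74.104.0.0/13 (74.104.0.0 - 74.111.255.255) -> 10.55.13.137
  74.104.0.0/14 (74.104.0.0 - 74.107.255.255) -> 10.55.13.4
More-specific entries that do NOT match:
  74.106.153.140/30 (74.106.153.140 - 74.106.153.143) does not contain 74.106.153.173
  74.106.153.224/27 (74.106.153.224 - 74.106.153.255) does not contain 74.106.153.173
  74.106.153.128/27 (74.106.153.128 - 74.106.153.159) does not contain 74.106.153.173
  74.106.155.0/24 (74.106.155.0 - 74.106.155.255) does not contain 74.106.153.173
  74.122.0.0/15 (74.122.0.0 - 74.123.255.255) does not contain 74.106.153.173
Longest matching prefix is /14 -> next hop 10.55.13.4.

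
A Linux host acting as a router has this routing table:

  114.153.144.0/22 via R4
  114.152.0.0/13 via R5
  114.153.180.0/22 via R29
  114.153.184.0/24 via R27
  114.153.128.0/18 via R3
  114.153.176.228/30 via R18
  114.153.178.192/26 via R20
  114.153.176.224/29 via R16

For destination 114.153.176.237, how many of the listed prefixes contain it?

2

Prefixes containing 114.153.176.237:
  114.152.0.0/13 (114.152.0.0 - 114.159.255.255)
  114.153.128.0/18 (114.153.128.0 - 114.153.191.255)
Total matching entries: 2.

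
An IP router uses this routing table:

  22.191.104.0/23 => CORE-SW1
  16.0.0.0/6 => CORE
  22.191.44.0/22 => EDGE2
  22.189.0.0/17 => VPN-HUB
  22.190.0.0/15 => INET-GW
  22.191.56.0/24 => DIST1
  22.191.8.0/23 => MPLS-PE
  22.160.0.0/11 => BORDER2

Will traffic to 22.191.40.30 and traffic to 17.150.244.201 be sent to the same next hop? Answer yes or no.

no

22.191.40.30: longest match 22.190.0.0/15 -> INET-GW
17.150.244.201: longest match 16.0.0.0/6 -> CORE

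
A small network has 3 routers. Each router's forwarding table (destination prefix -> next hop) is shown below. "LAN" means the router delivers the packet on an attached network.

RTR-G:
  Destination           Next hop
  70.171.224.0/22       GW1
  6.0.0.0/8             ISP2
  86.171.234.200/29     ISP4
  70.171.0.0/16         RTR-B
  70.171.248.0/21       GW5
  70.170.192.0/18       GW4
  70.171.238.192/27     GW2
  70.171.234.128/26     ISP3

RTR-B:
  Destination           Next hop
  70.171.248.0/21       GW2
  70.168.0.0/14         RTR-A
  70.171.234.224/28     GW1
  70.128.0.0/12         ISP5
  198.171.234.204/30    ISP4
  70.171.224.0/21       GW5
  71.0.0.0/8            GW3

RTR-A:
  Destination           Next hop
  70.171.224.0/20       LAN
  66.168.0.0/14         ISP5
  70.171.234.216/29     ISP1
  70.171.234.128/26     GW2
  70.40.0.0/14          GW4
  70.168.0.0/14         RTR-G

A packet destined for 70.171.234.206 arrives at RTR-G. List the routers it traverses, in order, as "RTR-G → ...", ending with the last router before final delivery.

At RTR-G: longest match for 70.171.234.206 is 70.171.0.0/16 -> RTR-B
At RTR-B: longest match for 70.171.234.206 is 70.168.0.0/14 -> RTR-A
At RTR-A: longest match for 70.171.234.206 is 70.171.224.0/20 -> LAN

RTR-G → RTR-B → RTR-A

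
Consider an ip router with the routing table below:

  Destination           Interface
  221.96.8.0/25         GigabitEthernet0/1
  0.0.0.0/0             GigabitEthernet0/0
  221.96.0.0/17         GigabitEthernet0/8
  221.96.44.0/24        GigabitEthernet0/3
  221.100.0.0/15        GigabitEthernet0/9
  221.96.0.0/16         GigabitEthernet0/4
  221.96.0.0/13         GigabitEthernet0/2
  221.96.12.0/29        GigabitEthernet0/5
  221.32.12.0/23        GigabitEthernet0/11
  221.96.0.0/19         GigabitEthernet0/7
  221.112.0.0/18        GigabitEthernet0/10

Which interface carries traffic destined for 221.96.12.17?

Routes whose prefix contains 221.96.12.17:
  0.0.0.0/0 (default, matches everything) -> GigabitEthernet0/0
  221.96.0.0/13 (221.96.0.0 - 221.103.255.255) -> GigabitEthernet0/2
  221.96.0.0/16 (221.96.0.0 - 221.96.255.255) -> GigabitEthernet0/4
  221.96.0.0/17 (221.96.0.0 - 221.96.127.255) -> GigabitEthernet0/8
  221.96.0.0/19 (221.96.0.0 - 221.96.31.255) -> GigabitEthernet0/7
More-specific entries that do NOT match:
  221.96.12.0/29 (221.96.12.0 - 221.96.12.7) does not contain 221.96.12.17
  221.96.8.0/25 (221.96.8.0 - 221.96.8.127) does not contain 221.96.12.17
  221.96.44.0/24 (221.96.44.0 - 221.96.44.255) does not contain 221.96.12.17
  221.32.12.0/23 (221.32.12.0 - 221.32.13.255) does not contain 221.96.12.17
Longest matching prefix is /19 -> interface GigabitEthernet0/7.

GigabitEthernet0/7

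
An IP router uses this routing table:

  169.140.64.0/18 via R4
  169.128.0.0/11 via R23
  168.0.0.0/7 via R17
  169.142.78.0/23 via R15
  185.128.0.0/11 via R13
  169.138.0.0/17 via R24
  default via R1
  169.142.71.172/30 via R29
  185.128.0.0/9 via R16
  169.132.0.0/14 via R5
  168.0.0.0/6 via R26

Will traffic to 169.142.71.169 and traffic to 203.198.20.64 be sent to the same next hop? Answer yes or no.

no

169.142.71.169: longest match 169.128.0.0/11 -> R23
203.198.20.64: longest match 0.0.0.0/0 -> R1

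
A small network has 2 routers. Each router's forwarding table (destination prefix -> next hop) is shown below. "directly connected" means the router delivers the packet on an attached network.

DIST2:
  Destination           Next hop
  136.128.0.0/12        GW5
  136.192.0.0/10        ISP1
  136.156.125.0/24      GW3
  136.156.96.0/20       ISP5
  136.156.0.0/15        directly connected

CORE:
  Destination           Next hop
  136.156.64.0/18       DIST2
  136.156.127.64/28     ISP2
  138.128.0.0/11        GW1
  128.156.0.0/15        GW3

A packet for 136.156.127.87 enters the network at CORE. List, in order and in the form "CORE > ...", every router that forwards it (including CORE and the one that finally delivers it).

At CORE: longest match for 136.156.127.87 is 136.156.64.0/18 -> DIST2
At DIST2: longest match for 136.156.127.87 is 136.156.0.0/15 -> directly connected

CORE > DIST2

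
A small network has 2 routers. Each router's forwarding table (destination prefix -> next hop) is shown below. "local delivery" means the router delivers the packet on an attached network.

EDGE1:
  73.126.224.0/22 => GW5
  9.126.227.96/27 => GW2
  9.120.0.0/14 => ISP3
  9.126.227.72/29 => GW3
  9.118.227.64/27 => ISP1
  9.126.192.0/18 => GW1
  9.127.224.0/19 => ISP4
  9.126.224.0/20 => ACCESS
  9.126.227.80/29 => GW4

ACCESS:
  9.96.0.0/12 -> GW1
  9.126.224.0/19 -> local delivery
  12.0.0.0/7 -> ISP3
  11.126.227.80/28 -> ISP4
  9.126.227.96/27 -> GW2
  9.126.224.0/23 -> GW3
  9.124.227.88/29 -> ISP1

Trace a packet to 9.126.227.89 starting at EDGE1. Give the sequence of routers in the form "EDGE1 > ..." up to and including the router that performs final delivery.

EDGE1 > ACCESS

At EDGE1: longest match for 9.126.227.89 is 9.126.224.0/20 -> ACCESS
At ACCESS: longest match for 9.126.227.89 is 9.126.224.0/19 -> local delivery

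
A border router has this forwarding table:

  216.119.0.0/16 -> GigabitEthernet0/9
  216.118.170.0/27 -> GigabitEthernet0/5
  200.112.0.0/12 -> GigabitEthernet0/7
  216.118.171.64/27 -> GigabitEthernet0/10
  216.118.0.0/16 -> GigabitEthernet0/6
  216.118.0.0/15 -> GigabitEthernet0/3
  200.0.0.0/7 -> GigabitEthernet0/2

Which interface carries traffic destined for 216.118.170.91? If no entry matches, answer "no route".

Routes whose prefix contains 216.118.170.91:
  216.118.0.0/15 (216.118.0.0 - 216.119.255.255) -> GigabitEthernet0/3
  216.118.0.0/16 (216.118.0.0 - 216.118.255.255) -> GigabitEthernet0/6
More-specific entries that do NOT match:
  216.118.170.0/27 (216.118.170.0 - 216.118.170.31) does not contain 216.118.170.91
  216.118.171.64/27 (216.118.171.64 - 216.118.171.95) does not contain 216.118.170.91
Longest matching prefix is /16 -> interface GigabitEthernet0/6.

GigabitEthernet0/6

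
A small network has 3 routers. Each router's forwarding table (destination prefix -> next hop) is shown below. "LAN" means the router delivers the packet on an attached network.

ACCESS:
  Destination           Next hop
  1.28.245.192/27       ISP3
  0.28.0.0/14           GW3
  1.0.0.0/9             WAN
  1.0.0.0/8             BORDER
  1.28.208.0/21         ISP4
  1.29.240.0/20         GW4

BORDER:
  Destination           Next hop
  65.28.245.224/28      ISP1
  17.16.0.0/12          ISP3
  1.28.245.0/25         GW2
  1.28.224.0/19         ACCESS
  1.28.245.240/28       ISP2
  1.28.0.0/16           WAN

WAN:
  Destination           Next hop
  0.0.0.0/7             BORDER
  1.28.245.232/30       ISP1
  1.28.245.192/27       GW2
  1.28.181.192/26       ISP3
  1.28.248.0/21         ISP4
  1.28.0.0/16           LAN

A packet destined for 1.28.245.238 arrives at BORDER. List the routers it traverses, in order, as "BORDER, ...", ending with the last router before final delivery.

At BORDER: longest match for 1.28.245.238 is 1.28.224.0/19 -> ACCESS
At ACCESS: longest match for 1.28.245.238 is 1.0.0.0/9 -> WAN
At WAN: longest match for 1.28.245.238 is 1.28.0.0/16 -> LAN

BORDER, ACCESS, WAN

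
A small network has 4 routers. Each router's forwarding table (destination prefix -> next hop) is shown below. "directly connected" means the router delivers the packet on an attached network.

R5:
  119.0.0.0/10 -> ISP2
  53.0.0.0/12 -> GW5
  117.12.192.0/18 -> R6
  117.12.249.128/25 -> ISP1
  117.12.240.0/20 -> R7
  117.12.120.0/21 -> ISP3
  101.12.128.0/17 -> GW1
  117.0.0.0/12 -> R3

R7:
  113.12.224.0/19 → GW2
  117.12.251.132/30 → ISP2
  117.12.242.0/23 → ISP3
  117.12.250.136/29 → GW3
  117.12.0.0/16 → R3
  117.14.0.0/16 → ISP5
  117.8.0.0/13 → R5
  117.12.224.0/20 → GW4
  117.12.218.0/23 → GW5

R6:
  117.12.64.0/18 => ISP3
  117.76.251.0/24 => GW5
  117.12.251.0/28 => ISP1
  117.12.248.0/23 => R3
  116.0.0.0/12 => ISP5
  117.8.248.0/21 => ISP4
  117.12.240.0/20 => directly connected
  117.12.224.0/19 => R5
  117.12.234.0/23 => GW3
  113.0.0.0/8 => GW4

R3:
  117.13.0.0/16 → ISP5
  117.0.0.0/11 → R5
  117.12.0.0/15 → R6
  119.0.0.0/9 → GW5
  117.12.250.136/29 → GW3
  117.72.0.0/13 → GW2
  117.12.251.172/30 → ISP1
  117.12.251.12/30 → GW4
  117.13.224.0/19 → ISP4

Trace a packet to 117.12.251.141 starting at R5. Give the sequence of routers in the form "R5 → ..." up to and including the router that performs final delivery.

At R5: longest match for 117.12.251.141 is 117.12.240.0/20 -> R7
At R7: longest match for 117.12.251.141 is 117.12.0.0/16 -> R3
At R3: longest match for 117.12.251.141 is 117.12.0.0/15 -> R6
At R6: longest match for 117.12.251.141 is 117.12.240.0/20 -> directly connected

R5 → R7 → R3 → R6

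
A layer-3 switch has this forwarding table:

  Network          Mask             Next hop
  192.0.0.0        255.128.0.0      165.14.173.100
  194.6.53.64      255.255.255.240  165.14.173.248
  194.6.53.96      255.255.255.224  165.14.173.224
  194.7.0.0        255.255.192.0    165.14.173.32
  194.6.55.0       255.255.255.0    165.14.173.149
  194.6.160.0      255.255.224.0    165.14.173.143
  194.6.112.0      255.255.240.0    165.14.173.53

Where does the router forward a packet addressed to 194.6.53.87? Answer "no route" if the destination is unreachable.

No entry's prefix contains 194.6.53.87; there is no default route.

no route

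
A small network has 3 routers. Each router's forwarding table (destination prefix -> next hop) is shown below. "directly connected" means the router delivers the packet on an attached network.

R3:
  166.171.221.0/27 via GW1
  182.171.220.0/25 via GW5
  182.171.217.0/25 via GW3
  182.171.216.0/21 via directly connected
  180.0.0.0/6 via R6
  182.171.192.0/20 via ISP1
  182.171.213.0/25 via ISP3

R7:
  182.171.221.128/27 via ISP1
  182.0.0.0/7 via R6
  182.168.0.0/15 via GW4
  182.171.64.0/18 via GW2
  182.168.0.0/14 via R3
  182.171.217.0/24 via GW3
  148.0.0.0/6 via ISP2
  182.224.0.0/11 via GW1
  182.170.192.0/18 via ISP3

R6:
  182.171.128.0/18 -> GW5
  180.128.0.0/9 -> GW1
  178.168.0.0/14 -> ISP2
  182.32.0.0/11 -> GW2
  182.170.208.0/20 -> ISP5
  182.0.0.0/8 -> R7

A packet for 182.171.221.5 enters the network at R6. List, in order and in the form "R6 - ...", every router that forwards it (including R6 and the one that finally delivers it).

At R6: longest match for 182.171.221.5 is 182.0.0.0/8 -> R7
At R7: longest match for 182.171.221.5 is 182.168.0.0/14 -> R3
At R3: longest match for 182.171.221.5 is 182.171.216.0/21 -> directly connected

R6 - R7 - R3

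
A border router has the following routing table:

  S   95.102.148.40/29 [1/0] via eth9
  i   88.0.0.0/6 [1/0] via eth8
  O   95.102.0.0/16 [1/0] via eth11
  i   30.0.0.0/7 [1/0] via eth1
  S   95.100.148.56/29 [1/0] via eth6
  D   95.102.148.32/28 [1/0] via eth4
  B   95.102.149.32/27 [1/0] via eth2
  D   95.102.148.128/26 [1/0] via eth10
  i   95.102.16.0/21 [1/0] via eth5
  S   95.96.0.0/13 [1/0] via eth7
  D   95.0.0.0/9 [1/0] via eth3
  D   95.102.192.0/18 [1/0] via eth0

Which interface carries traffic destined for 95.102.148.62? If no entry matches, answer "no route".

Routes whose prefix contains 95.102.148.62:
  95.0.0.0/9 (95.0.0.0 - 95.127.255.255) -> eth3
  95.96.0.0/13 (95.96.0.0 - 95.103.255.255) -> eth7
  95.102.0.0/16 (95.102.0.0 - 95.102.255.255) -> eth11
More-specific entries that do NOT match:
  95.102.148.40/29 (95.102.148.40 - 95.102.148.47) does not contain 95.102.148.62
  95.100.148.56/29 (95.100.148.56 - 95.100.148.63) does not contain 95.102.148.62
  95.102.148.32/28 (95.102.148.32 - 95.102.148.47) does not contain 95.102.148.62
  95.102.149.32/27 (95.102.149.32 - 95.102.149.63) does not contain 95.102.148.62
  95.102.148.128/26 (95.102.148.128 - 95.102.148.191) does not contain 95.102.148.62
  95.102.16.0/21 (95.102.16.0 - 95.102.23.255) does not contain 95.102.148.62
  95.102.192.0/18 (95.102.192.0 - 95.102.255.255) does not contain 95.102.148.62
Longest matching prefix is /16 -> interface eth11.

eth11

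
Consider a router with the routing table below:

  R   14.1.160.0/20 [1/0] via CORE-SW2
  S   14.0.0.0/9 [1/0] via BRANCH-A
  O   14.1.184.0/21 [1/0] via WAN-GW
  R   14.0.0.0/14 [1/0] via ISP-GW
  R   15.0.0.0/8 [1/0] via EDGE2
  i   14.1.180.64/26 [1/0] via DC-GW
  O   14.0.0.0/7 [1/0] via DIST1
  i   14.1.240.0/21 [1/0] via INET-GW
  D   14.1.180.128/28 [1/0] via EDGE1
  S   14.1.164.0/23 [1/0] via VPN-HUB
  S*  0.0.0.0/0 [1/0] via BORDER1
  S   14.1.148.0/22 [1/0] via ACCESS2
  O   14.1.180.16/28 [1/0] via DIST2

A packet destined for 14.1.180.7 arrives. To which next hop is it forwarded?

ISP-GW

Routes whose prefix contains 14.1.180.7:
  0.0.0.0/0 (default, matches everything) -> BORDER1
  14.0.0.0/7 (14.0.0.0 - 15.255.255.255) -> DIST1
  14.0.0.0/9 (14.0.0.0 - 14.127.255.255) -> BRANCH-A
  14.0.0.0/14 (14.0.0.0 - 14.3.255.255) -> ISP-GW
More-specific entries that do NOT match:
  14.1.180.128/28 (14.1.180.128 - 14.1.180.143) does not contain 14.1.180.7
  14.1.180.16/28 (14.1.180.16 - 14.1.180.31) does not contain 14.1.180.7
  14.1.180.64/26 (14.1.180.64 - 14.1.180.127) does not contain 14.1.180.7
  14.1.164.0/23 (14.1.164.0 - 14.1.165.255) does not contain 14.1.180.7
  14.1.148.0/22 (14.1.148.0 - 14.1.151.255) does not contain 14.1.180.7
  14.1.184.0/21 (14.1.184.0 - 14.1.191.255) does not contain 14.1.180.7
  14.1.240.0/21 (14.1.240.0 - 14.1.247.255) does not contain 14.1.180.7
  14.1.160.0/20 (14.1.160.0 - 14.1.175.255) does not contain 14.1.180.7
Longest matching prefix is /14 -> next hop ISP-GW.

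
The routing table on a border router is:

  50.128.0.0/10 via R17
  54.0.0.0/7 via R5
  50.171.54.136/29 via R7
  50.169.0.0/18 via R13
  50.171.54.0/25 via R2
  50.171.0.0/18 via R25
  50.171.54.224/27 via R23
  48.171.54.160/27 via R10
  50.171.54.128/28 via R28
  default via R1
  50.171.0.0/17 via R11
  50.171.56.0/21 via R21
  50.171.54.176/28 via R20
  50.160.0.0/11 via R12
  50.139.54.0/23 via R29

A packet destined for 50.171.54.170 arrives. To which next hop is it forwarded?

Routes whose prefix contains 50.171.54.170:
  0.0.0.0/0 (default, matches everything) -> R1
  50.128.0.0/10 (50.128.0.0 - 50.191.255.255) -> R17
  50.160.0.0/11 (50.160.0.0 - 50.191.255.255) -> R12
  50.171.0.0/17 (50.171.0.0 - 50.171.127.255) -> R11
  50.171.0.0/18 (50.171.0.0 - 50.171.63.255) -> R25
More-specific entries that do NOT match:
  50.171.54.136/29 (50.171.54.136 - 50.171.54.143) does not contain 50.171.54.170
  50.171.54.128/28 (50.171.54.128 - 50.171.54.143) does not contain 50.171.54.170
  50.171.54.176/28 (50.171.54.176 - 50.171.54.191) does not contain 50.171.54.170
  50.171.54.224/27 (50.171.54.224 - 50.171.54.255) does not contain 50.171.54.170
  48.171.54.160/27 (48.171.54.160 - 48.171.54.191) does not contain 50.171.54.170
  50.171.54.0/25 (50.171.54.0 - 50.171.54.127) does not contain 50.171.54.170
  50.139.54.0/23 (50.139.54.0 - 50.139.55.255) does not contain 50.171.54.170
  50.171.56.0/21 (50.171.56.0 - 50.171.63.255) does not contain 50.171.54.170
Longest matching prefix is /18 -> next hop R25.

R25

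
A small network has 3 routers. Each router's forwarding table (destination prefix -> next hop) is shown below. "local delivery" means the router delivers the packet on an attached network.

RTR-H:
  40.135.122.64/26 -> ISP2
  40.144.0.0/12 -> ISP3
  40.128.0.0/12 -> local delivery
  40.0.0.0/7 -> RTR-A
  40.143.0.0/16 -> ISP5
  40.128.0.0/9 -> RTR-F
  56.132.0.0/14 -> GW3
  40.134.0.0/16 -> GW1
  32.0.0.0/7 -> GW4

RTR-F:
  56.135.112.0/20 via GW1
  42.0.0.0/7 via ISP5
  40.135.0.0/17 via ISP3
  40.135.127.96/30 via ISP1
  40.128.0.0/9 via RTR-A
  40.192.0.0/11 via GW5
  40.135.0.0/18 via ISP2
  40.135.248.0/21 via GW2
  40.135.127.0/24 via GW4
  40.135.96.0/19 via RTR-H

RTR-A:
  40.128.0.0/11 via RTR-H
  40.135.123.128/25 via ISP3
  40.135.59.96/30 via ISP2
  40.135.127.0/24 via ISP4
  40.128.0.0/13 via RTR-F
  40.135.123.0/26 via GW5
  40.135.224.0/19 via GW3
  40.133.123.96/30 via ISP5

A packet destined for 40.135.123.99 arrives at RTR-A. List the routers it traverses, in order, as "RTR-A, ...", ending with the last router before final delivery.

RTR-A, RTR-F, RTR-H

At RTR-A: longest match for 40.135.123.99 is 40.128.0.0/13 -> RTR-F
At RTR-F: longest match for 40.135.123.99 is 40.135.96.0/19 -> RTR-H
At RTR-H: longest match for 40.135.123.99 is 40.128.0.0/12 -> local delivery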